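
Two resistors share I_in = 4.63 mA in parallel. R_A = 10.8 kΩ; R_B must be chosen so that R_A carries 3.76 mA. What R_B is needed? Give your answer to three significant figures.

R_B ≈ 46.7 kΩ

The fraction through R_A equals R_B/(R_A+R_B).
3.76/4.63 = R_B/(R_A + R_B) → R_B = R_A · (0.8121)/(1 − 0.8121) = 10.8 × 4.322 = 46.68 kΩ.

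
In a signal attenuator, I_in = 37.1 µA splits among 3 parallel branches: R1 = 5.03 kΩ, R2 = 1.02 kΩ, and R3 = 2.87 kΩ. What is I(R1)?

Total conductance ΣG = 1/5.03 + 1/1.02 + 1/2.87 = 1.528 (units of 1/kΩ).
R1 takes the fraction G_k/ΣG = 0.1988/1.528 = 0.1301, so I = 37.1 × 0.1301 = 4.828 µA.

I ≈ 4.83 µA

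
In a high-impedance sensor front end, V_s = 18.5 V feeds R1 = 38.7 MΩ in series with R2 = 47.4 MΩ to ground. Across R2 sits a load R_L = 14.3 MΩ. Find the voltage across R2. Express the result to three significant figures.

V_out ≈ 4.09 V

R2 ‖ R_L = (47.4 × 14.3)/(47.4 + 14.3) = 10.99 MΩ.
Then V_out = V_s · R2'/(R1 + R2') = 18.5 × 10.99/49.69 = 4.090 V.
(Unloaded it would be 10.2 V; the load pulls it down.)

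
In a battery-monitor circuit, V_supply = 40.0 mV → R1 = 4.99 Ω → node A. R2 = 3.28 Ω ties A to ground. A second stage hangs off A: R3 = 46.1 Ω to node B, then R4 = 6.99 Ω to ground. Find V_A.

V_A ≈ 15.3 mV

Looking into the second stage from A: R3 + R4 = 53.09 Ω appears in parallel with R2.
Effective lower resistance at A: R2 ‖ 53.09 = 3.089 Ω.
V_A = 40.0 × 3.089/(4.99 + 3.089) = 15.29 mV.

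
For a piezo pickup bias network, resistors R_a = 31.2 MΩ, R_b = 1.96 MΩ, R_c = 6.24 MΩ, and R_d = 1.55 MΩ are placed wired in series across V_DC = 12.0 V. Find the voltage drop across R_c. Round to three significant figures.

Total series resistance ΣR = 31.2 + 1.96 + 6.24 + 1.55 = 40.95 MΩ.
V = V_DC · R/ΣR = 12.0 × 0.1524 = 1.829 V.

V ≈ 1.83 V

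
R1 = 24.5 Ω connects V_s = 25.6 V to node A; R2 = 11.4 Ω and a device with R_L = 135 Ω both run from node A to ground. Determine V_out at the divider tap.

R2 ‖ R_L = (11.4 × 135)/(11.4 + 135) = 10.51 Ω.
Then V_out = V_s · R2'/(R1 + R2') = 25.6 × 10.51/35.01 = 7.686 V.
(Unloaded it would be 8.13 V; the load pulls it down.)

V_out ≈ 7.69 V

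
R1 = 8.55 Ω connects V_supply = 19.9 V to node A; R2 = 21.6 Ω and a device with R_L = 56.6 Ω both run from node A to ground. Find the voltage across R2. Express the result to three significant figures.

The load sits in parallel with R2, giving an effective lower resistance R2' = R2·R_L/(R2+R_L) = 15.63 Ω.
Now apply the divider: V_out = 19.9 × 0.6465 = 12.86 V.

V_out ≈ 12.9 V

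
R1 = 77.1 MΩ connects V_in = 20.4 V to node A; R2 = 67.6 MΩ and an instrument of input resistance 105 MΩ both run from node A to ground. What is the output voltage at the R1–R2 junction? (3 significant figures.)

The load sits in parallel with R2, giving an effective lower resistance R2' = R2·R_L/(R2+R_L) = 41.12 MΩ.
Voltage divider with the loaded lower leg: V_out = 20.4 × 41.12/(77.1 + 41.12) = 20.4 × 0.3478 = 7.096 V.

V_out ≈ 7.10 V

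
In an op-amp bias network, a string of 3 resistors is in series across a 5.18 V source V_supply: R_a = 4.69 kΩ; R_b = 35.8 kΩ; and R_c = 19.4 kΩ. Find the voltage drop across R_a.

ΣR = 4.69 + 35.8 + 19.4 = 59.89 kΩ.
Voltage divider: V = V_supply · (4.690 / 59.89) = 5.18 × 0.07831 = 0.4056 V.

V ≈ 0.406 V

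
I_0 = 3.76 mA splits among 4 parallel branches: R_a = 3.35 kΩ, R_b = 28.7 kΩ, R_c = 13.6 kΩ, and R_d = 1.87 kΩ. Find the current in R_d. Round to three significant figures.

Conductances: ΣG = 1/3.35 + 1/28.7 + 1/13.6 + 1/1.87 = 0.9416 (1/kΩ).
Current divider: I(R_d) = I_0 · G_k/ΣG = 3.76 × (0.5348/0.9416) = 3.76 × 0.5679 = 2.135 mA.

I ≈ 2.14 mA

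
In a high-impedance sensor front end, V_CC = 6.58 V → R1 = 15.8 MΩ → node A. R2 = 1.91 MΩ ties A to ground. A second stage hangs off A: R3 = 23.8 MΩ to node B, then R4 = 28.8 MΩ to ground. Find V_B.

V_B ≈ 0.376 V

The second stage (R3 + R4 = 52.60 MΩ) loads node A in parallel with R2.
R2 ‖ (R3+R4) = 1.843 MΩ.
V_A = 6.58 × 1.843/(15.8 + 1.843) = 0.6874 V.
Stage 2 is unloaded, so V_B = V_A · R4/(R3+R4) = 0.6874 × 28.8/52.60 = 0.3764 V.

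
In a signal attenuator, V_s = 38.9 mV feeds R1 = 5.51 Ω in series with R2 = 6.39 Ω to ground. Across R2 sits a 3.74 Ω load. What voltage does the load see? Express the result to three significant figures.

V_out ≈ 11.7 mV

R2 ‖ R_L = (6.39 × 3.74)/(6.39 + 3.74) = 2.359 Ω.
Voltage divider with the loaded lower leg: V_out = 38.9 × 2.359/(5.51 + 2.359) = 38.9 × 0.2998 = 11.66 mV.
(Unloaded it would be 20.9 mV; the load pulls it down.)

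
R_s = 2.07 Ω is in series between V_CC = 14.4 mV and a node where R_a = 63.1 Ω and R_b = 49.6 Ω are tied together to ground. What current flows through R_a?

I ≈ 0.212 mA

Combine the parallel branches: R_p = (1/63.1 + 1/49.6)⁻¹ = 27.77 Ω.
V_A = 14.4 × 27.77/29.84 = 13.40 mV.
Branch current I = V_A/R_a = 13.40/63.1 = 0.2124 mA.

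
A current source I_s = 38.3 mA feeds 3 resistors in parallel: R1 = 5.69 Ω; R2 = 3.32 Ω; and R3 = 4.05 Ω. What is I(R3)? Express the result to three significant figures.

I ≈ 13.1 mA

Total conductance ΣG = 1/5.69 + 1/3.32 + 1/4.05 = 0.7239 (units of 1/Ω).
By the current-divider rule, I = I_s · G_k/ΣG = 38.3 × 0.3411 = 13.06 mA.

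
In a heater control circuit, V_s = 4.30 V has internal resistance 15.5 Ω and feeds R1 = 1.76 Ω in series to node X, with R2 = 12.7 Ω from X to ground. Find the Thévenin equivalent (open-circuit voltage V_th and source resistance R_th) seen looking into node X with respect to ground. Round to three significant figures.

V_th ≈ 1.82 V, R_th ≈ 7.32 Ω

R1' = 15.5 + 1.76 = 17.26 Ω (source resistance + R1).
Open-circuit (no load on X): V_th = V_s · R2/(R1' + R2) = 4.30 × 12.7/(17.26 + 12.7) = 1.823 V.
Zeroing V_s shorts the top of R1' to ground, so R_th = R1' ‖ R2 = 7.316 Ω.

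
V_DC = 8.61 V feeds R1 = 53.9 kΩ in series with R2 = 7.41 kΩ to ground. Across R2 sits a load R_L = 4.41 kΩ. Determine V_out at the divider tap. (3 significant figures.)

R2 ‖ R_L = (7.41 × 4.41)/(7.41 + 4.41) = 2.765 kΩ.
Now apply the divider: V_out = 8.61 × 0.04879 = 0.4201 V.
(Unloaded it would be 1.04 V; the load pulls it down.)

V_out ≈ 0.420 V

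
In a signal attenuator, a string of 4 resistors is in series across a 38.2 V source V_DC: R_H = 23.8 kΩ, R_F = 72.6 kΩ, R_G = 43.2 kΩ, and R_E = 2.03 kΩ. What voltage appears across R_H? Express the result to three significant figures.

V ≈ 6.42 V

Series total: ΣR = 23.8 + 72.6 + 43.2 + 2.03 = 141.6 kΩ.
By the voltage-divider rule, V = 38.2 × 23.80/141.6 = 6.419 V.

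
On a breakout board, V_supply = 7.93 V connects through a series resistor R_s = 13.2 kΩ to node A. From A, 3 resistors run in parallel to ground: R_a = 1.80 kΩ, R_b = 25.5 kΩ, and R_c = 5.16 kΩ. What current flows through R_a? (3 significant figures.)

Equivalent of the parallel group: R_p = 1.268 kΩ.
Node voltage V_A = V_supply · R_p/(R_s + R_p) = 7.93 × 0.08765 = 0.6951 V.
I(R_a) = V_A / R_a = 0.6951/1.80 = 0.3861 mA.

I ≈ 0.386 mA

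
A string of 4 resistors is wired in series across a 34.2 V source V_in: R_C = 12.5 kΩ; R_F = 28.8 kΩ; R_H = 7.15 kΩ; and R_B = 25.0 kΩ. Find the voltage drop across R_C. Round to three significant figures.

Series total: ΣR = 12.5 + 28.8 + 7.15 + 25.0 = 73.45 kΩ.
V = V_in · R/ΣR = 34.2 × 0.1702 = 5.820 V.

V ≈ 5.82 V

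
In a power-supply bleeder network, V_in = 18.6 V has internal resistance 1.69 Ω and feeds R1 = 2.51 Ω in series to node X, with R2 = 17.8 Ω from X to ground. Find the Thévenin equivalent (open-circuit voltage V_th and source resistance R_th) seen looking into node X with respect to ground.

R1' = 1.69 + 2.51 = 4.200 Ω (source resistance + R1).
With X open, the divider is unloaded: V_th = 18.6 × 17.8/22.00 = 15.05 V.
Zeroing V_in shorts the top of R1' to ground, so R_th = R1' ‖ R2 = 3.398 Ω.

V_th ≈ 15.0 V, R_th ≈ 3.40 Ω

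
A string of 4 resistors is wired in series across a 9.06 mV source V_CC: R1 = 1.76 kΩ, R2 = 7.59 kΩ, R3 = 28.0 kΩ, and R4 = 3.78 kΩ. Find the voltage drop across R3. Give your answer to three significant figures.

ΣR = 1.76 + 7.59 + 28.0 + 3.78 = 41.13 kΩ.
Voltage divider: V = V_CC · (28.00 / 41.13) = 9.06 × 0.6808 = 6.168 mV.

V ≈ 6.17 mV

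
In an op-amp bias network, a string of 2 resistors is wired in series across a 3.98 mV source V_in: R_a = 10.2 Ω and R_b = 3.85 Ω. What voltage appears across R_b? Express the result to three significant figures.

V ≈ 1.09 mV

Total series resistance ΣR = 10.2 + 3.85 = 14.05 Ω.
Voltage divider: V = V_in · (3.850 / 14.05) = 3.98 × 0.2740 = 1.091 mV.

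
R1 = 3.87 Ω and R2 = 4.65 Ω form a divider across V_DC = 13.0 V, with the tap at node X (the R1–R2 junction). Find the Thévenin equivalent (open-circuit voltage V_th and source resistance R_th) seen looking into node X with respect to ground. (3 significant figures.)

V_th ≈ 7.10 V, R_th ≈ 2.11 Ω

With X open, the divider is unloaded: V_th = 13.0 × 4.65/8.520 = 7.095 V.
Zeroing V_DC shorts the top of R1 to ground, so R_th = R1 ‖ R2 = 2.112 Ω.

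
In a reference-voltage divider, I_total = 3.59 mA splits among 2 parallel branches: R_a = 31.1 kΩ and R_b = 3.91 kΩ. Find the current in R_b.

Two-branch current divider: I_k = I_total · R_other/(R_1 + R_2).
I(R_b) = 3.59 × 31.1/(31.1 + 3.91) = 3.59 × 0.8883 = 3.189 mA.

I ≈ 3.19 mA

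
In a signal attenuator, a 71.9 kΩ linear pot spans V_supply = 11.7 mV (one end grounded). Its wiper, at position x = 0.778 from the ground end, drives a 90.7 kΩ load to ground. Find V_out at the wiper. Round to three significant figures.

V_out ≈ 8.01 mV

The pot divides into 15.96 kΩ above the wiper and 55.94 kΩ below.
R_L loads the lower segment: effective lower R = 34.60 kΩ.
Then V_out = V_supply · 34.60/(15.96 + 34.60) = 8.006 mV.
(Unloaded: V_out = x·V_supply = 9.10 mV.)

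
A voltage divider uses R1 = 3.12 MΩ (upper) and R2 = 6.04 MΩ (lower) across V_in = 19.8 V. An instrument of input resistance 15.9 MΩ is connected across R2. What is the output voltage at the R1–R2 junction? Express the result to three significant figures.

First combine the lower leg with the load: R2 ‖ R_L = 4.377 MΩ.
Now apply the divider: V_out = 19.8 × 0.5838 = 11.56 V.

V_out ≈ 11.6 V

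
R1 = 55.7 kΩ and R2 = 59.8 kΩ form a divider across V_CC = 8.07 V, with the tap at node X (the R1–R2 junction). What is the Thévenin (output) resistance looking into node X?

R_th ≈ 28.8 kΩ

With V_CC suppressed (replaced by a short), R_th = R1 ‖ R2 = (55.70 × 59.8)/(55.70 + 59.8) = 28.84 kΩ.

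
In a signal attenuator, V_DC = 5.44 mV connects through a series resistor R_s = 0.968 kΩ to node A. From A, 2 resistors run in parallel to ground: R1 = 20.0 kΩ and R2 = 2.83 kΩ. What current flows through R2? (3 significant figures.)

I ≈ 1.38 µA

Parallel bank: R_p = 1/(1/20.0 + 1/2.83) = 2.479 kΩ.
V_A by voltage divider: V_A = 5.44 × 2.479/(0.968 + 2.479) = 3.912 mV.
Branch current I = V_A/R2 = 3.912/2.83 = 1.382 µA.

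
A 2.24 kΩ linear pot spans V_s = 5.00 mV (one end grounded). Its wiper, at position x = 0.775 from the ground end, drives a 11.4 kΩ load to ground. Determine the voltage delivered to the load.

The pot divides into 0.5040 kΩ above the wiper and 1.736 kΩ below.
(x·R_p) ‖ R_L = 1.507 kΩ.
Loaded-divider output: V_out = 5.00 × 0.7493 = 3.747 mV.
(Unloaded: V_out = x·V_s = 3.88 mV.)

V_out ≈ 3.75 mV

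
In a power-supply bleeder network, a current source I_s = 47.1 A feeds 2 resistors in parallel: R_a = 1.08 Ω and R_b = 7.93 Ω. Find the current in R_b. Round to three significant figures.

I ≈ 5.65 A

Two-branch current divider: I_k = I_s · R_other/(R_1 + R_2).
I(R_b) = 47.1 × 1.08/(1.08 + 7.93) = 47.1 × 0.1199 = 5.646 A.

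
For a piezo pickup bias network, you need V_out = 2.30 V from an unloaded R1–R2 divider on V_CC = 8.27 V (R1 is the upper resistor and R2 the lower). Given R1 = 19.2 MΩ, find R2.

R2 ≈ 7.40 MΩ

The divider ratio is R2/(R1+R2) = 2.30/8.27 = 0.2781.
R2 = R1 · 0.2781/(1 − 0.2781) = 7.397 MΩ.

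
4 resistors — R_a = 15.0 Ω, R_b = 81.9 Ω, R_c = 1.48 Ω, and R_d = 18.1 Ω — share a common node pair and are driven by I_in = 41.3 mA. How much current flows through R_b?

Total conductance ΣG = 1/15.0 + 1/81.9 + 1/1.48 + 1/18.1 = 0.8098 (units of 1/Ω).
R_b takes the fraction G_k/ΣG = 0.01221/0.8098 = 0.01508, so I = 41.3 × 0.01508 = 0.6227 mA.

I ≈ 0.623 mA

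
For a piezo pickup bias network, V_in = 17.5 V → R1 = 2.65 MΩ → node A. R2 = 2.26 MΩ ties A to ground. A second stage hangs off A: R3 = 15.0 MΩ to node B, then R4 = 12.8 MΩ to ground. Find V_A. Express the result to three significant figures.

V_A ≈ 7.72 V

Node A sees R2 in parallel with the series input of stage 2, R3 + R4 = 27.80 MΩ.
Effective lower resistance at A: R2 ‖ 27.80 = 2.090 MΩ.
So V_A = 17.5 × 0.4409 = 7.716 V.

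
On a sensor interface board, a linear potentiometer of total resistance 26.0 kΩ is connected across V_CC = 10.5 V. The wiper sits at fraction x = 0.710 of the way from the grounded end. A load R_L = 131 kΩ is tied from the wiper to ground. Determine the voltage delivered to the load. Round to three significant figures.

The pot divides into 7.540 kΩ above the wiper and 18.46 kΩ below.
(x·R_p) ‖ R_L = 16.18 kΩ.
Loaded-divider output: V_out = 10.5 × 0.6821 = 7.162 V.
(Unloaded: V_out = x·V_CC = 7.46 V.)

V_out ≈ 7.16 V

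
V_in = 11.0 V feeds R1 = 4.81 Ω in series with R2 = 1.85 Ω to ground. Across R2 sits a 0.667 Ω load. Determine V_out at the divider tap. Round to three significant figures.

First combine the lower leg with the load: R2 ‖ R_L = 0.4902 Ω.
Now apply the divider: V_out = 11.0 × 0.09250 = 1.017 V.
(Unloaded it would be 3.06 V; the load pulls it down.)

V_out ≈ 1.02 V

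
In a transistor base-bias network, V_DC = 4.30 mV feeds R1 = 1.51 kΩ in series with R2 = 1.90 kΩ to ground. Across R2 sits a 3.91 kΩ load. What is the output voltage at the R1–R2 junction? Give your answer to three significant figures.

R2 ‖ R_L = (1.90 × 3.91)/(1.90 + 3.91) = 1.279 kΩ.
Now apply the divider: V_out = 4.30 × 0.4585 = 1.972 mV.
(Unloaded it would be 2.40 mV; the load pulls it down.)

V_out ≈ 1.97 mV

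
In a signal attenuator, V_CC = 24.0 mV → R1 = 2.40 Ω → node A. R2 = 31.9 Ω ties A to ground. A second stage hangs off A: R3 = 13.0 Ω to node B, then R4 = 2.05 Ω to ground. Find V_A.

V_A ≈ 19.4 mV

Node A sees R2 in parallel with the series input of stage 2, R3 + R4 = 15.05 Ω.
Effective lower resistance at A: R2 ‖ 15.05 = 10.23 Ω.
So V_A = 24.0 × 0.8099 = 19.44 mV.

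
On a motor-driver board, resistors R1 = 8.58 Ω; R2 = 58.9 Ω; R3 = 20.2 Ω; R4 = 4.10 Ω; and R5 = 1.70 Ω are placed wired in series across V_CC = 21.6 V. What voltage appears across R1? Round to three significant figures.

V ≈ 1.98 V

ΣR = 8.58 + 58.9 + 20.2 + 4.10 + 1.70 = 93.48 Ω.
By the voltage-divider rule, V = 21.6 × 8.580/93.48 = 1.983 V.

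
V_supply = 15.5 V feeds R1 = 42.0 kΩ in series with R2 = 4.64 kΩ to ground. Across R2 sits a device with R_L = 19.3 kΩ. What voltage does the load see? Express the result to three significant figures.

R2 ‖ R_L = (4.64 × 19.3)/(4.64 + 19.3) = 3.741 kΩ.
Now apply the divider: V_out = 15.5 × 0.08178 = 1.268 V.
(Unloaded it would be 1.54 V; the load pulls it down.)

V_out ≈ 1.27 V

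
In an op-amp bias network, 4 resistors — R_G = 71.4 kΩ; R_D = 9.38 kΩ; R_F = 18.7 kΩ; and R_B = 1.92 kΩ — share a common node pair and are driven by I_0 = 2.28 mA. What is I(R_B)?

Conductances: ΣG = 1/71.4 + 1/9.38 + 1/18.7 + 1/1.92 = 0.6949 (1/kΩ).
By the current-divider rule, I = I_0 · G_k/ΣG = 2.28 × 0.7495 = 1.709 mA.

I ≈ 1.71 mA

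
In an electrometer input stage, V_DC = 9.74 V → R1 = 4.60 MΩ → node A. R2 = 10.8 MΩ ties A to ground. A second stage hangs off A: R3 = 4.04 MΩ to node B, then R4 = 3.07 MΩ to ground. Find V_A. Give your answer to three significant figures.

V_A ≈ 4.70 V

Node A sees R2 in parallel with the series input of stage 2, R3 + R4 = 7.110 MΩ.
Effective lower resistance at A: R2 ‖ 7.110 = 4.287 MΩ.
So V_A = 9.74 × 0.4824 = 4.699 V.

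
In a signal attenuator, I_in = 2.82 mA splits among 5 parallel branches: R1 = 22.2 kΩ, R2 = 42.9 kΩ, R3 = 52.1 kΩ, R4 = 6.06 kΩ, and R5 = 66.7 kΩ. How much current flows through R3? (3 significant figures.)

I ≈ 0.202 mA

Total conductance ΣG = 1/22.2 + 1/42.9 + 1/52.1 + 1/6.06 + 1/66.7 = 0.2676 (units of 1/kΩ).
By the current-divider rule, I = I_in · G_k/ΣG = 2.82 × 0.07174 = 0.2023 mA.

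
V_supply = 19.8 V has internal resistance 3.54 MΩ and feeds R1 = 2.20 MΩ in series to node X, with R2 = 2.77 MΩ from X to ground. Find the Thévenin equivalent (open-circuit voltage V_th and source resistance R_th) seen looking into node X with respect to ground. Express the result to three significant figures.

R1' = 3.54 + 2.20 = 5.740 MΩ (source resistance + R1).
Open-circuit (no load on X): V_th = V_supply · R2/(R1' + R2) = 19.8 × 2.77/(5.740 + 2.77) = 6.445 V.
Zeroing V_supply shorts the top of R1' to ground, so R_th = R1' ‖ R2 = 1.868 MΩ.

V_th ≈ 6.44 V, R_th ≈ 1.87 MΩ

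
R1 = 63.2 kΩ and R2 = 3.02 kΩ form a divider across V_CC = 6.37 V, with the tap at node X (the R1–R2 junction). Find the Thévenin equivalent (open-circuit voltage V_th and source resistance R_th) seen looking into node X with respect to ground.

V_th ≈ 0.291 V, R_th ≈ 2.88 kΩ

V_th is the unloaded tap voltage: V_CC · R2/(R1+R2) = 6.37 × 0.04561 = 0.2905 V.
Zeroing V_CC shorts the top of R1 to ground, so R_th = R1 ‖ R2 = 2.882 kΩ.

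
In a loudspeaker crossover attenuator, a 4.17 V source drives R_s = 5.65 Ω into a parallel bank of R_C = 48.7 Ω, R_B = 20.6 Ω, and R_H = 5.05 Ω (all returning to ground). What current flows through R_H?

Parallel bank: R_p = 1/(1/48.7 + 1/20.6 + 1/5.05) = 3.744 Ω.
Node voltage V_A = V_supply · R_p/(R_s + R_p) = 4.17 × 0.3985 = 1.662 V.
Branch current I = V_A/R_H = 1.662/5.05 = 0.3291 A.

I ≈ 0.329 A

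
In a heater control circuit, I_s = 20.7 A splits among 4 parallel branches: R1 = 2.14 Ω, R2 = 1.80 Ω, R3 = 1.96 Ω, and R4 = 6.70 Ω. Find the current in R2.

ΣG = 1/2.14 + 1/1.80 + 1/1.96 + 1/6.70 = 1.682.
R2 takes the fraction G_k/ΣG = 0.5556/1.682 = 0.3302, so I = 20.7 × 0.3302 = 6.836 A.

I ≈ 6.84 A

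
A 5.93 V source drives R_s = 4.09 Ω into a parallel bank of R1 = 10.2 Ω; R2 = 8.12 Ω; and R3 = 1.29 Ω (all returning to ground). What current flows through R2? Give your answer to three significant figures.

Combine the parallel branches: R_p = (1/10.2 + 1/8.12 + 1/1.29)⁻¹ = 1.004 Ω.
V_A by voltage divider: V_A = 5.93 × 1.004/(4.09 + 1.004) = 1.168 V.
Branch current I = V_A/R2 = 1.168/8.12 = 0.1439 A.
(Equivalently: I_total = 1.164 A, then current-divider fraction G_k/ΣG = 0.1236.)

I ≈ 0.144 A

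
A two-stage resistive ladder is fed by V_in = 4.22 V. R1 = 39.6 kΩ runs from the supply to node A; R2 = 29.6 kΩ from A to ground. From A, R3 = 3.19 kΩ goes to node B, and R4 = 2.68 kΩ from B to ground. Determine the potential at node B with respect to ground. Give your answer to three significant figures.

Node A sees R2 in parallel with the series input of stage 2, R3 + R4 = 5.870 kΩ.
R2 ‖ (R3+R4) = 4.899 kΩ.
V_A = 4.22 × 4.899/(39.6 + 4.899) = 0.4646 V.
Stage 2 is unloaded, so V_B = V_A · R4/(R3+R4) = 0.4646 × 2.68/5.870 = 0.2121 V.

V_B ≈ 0.212 V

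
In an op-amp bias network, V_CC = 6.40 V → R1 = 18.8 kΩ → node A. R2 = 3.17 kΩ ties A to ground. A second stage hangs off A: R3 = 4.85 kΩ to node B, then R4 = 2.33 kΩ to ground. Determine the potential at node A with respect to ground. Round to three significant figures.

V_A ≈ 0.670 V

The second stage (R3 + R4 = 7.180 kΩ) loads node A in parallel with R2.
Effective lower resistance at A: R2 ‖ 7.180 = 2.199 kΩ.
So V_A = 6.40 × 0.1047 = 0.6702 V.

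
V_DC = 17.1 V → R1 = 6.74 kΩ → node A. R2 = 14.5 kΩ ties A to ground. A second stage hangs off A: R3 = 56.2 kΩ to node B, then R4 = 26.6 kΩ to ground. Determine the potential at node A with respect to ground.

V_A ≈ 11.1 V

Node A sees R2 in parallel with the series input of stage 2, R3 + R4 = 82.80 kΩ.
Effective lower resistance at A: R2 ‖ 82.80 = 12.34 kΩ.
V_A = 17.1 × 12.34/(6.74 + 12.34) = 11.06 V.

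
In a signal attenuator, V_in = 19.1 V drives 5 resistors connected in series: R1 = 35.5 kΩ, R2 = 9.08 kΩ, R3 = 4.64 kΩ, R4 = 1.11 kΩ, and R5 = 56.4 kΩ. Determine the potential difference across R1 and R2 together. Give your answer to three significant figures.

Total series resistance ΣR = 35.5 + 9.08 + 4.64 + 1.11 + 56.4 = 106.7 kΩ.
R_{R1..R2} = 35.5 + 9.08 = 44.58 kΩ.
Voltage divider: V = V_in · (44.58 / 106.7) = 19.1 × 0.4177 = 7.978 V.

V ≈ 7.98 V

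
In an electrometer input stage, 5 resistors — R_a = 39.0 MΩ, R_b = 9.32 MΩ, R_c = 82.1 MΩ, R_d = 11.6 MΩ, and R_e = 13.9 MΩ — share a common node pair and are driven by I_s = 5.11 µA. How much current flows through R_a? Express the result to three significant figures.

I ≈ 0.432 µA

Conductances: ΣG = 1/39.0 + 1/9.32 + 1/82.1 + 1/11.6 + 1/13.9 = 0.3033 (1/MΩ).
Current divider: I(R_a) = I_s · G_k/ΣG = 5.11 × (0.02564/0.3033) = 5.11 × 0.08455 = 0.4320 µA.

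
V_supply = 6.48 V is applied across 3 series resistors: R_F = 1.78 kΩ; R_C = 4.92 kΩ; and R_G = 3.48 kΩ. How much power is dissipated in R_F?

P ≈ 0.721 mW

ΣR = 10.18 kΩ → I = 6.48/10.18 = 0.6365 mA.
P = I²R = 0.4052 × 1.78 = 0.7212 mW.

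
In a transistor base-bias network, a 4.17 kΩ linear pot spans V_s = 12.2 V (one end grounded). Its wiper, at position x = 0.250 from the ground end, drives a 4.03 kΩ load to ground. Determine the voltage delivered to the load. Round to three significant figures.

V_out ≈ 2.55 V

Split the track: R_lower = x·R_p = 1.042 kΩ, R_upper = (1−x)·R_p = 3.127 kΩ.
Lower segment in parallel with the load: 1.042 ‖ 4.03 = 0.8282 kΩ.
Then V_out = V_s · 0.8282/(3.127 + 0.8282) = 2.554 V.
(Unloaded: V_out = x·V_s = 3.05 V.)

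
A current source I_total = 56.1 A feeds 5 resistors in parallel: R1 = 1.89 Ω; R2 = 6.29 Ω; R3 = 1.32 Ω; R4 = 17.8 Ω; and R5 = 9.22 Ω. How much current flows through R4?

Conductances: ΣG = 1/1.89 + 1/6.29 + 1/1.32 + 1/17.8 + 1/9.22 = 1.610 (1/Ω).
R4 takes the fraction G_k/ΣG = 0.05618/1.610 = 0.03489, so I = 56.1 × 0.03489 = 1.957 A.

I ≈ 1.96 A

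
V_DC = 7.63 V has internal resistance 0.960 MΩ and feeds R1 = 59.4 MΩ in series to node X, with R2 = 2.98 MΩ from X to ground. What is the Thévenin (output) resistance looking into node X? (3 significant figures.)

R_th ≈ 2.84 MΩ

R1' = 0.960 + 59.4 = 60.36 MΩ (source resistance + R1).
Zeroing V_DC shorts the top of R1' to ground, so R_th = R1' ‖ R2 = 2.840 MΩ.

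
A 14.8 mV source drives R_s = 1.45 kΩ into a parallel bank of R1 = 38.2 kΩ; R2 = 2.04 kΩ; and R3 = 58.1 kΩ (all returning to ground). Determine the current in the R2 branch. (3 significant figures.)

I ≈ 4.09 µA

Parallel bank: R_p = 1/(1/38.2 + 1/2.04 + 1/58.1) = 1.874 kΩ.
V_A = 14.8 × 1.874/3.324 = 8.344 mV.
Branch current I = V_A/R2 = 8.344/2.04 = 4.090 µA.
(Check via current divider: I_total = 4.452 µA; share G_k/ΣG = 0.9187 → same result.)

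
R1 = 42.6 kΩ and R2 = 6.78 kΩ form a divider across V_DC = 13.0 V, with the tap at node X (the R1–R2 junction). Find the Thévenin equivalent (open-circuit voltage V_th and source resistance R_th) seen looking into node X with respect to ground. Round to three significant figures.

V_th ≈ 1.78 V, R_th ≈ 5.85 kΩ

With X open, the divider is unloaded: V_th = 13.0 × 6.78/49.38 = 1.785 V.
With V_DC suppressed (replaced by a short), R_th = R1 ‖ R2 = (42.60 × 6.78)/(42.60 + 6.78) = 5.849 kΩ.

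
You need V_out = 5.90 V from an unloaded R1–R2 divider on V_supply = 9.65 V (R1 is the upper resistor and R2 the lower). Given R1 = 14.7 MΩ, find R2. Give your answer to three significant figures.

Required fraction k = V_out/V_supply = 0.6114.
Rearranging, R2 = R1·k/(1−k) = 14.7 × 1.573 = 23.13 MΩ.

R2 ≈ 23.1 MΩ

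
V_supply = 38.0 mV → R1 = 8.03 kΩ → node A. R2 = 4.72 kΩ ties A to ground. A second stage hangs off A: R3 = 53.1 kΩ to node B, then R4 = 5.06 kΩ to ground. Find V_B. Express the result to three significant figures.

Node A sees R2 in parallel with the series input of stage 2, R3 + R4 = 58.16 kΩ.
Effective lower resistance at A: R2 ‖ 58.16 = 4.366 kΩ.
So V_A = 38.0 × 0.3522 = 13.38 mV.
Then the unloaded second divider: V_B = V_A × R4/(R3+R4) = 13.38 × 0.08700 = 1.164 mV.

V_B ≈ 1.16 mV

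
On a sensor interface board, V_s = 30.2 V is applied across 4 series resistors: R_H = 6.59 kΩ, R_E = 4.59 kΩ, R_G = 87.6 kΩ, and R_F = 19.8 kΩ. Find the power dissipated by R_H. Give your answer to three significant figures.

P ≈ 0.427 mW

Series current I = V_s/ΣR = 30.2/118.6 = 0.2547 mA.
V(R_H) = I·R = 1.678 V; P = V·I = 1.678 × 0.2547 = 0.4274 mW.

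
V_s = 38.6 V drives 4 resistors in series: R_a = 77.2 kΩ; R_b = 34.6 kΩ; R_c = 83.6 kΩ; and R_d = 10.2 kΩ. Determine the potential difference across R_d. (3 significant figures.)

V ≈ 1.91 V

Series total: ΣR = 77.2 + 34.6 + 83.6 + 10.2 = 205.6 kΩ.
By the voltage-divider rule, V = 38.6 × 10.20/205.6 = 1.915 V.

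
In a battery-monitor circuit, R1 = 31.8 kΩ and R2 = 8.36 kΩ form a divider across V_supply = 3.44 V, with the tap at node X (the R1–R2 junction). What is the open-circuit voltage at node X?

V_th ≈ 0.716 V

With X open, the divider is unloaded: V_th = 3.44 × 8.36/40.16 = 0.7161 V.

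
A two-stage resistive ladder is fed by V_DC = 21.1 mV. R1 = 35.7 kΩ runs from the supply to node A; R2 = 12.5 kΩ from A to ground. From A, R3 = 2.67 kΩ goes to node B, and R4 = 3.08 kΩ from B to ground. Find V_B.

Looking into the second stage from A: R3 + R4 = 5.750 kΩ appears in parallel with R2.
R2 ‖ (R3+R4) = 3.938 kΩ.
So V_A = 21.1 × 0.09936 = 2.096 mV.
Then the unloaded second divider: V_B = V_A × R4/(R3+R4) = 2.096 × 0.5357 = 1.123 mV.

V_B ≈ 1.12 mV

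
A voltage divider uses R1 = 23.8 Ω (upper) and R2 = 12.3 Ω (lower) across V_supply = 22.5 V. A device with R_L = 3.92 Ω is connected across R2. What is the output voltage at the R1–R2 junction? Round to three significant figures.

V_out ≈ 2.50 V

The load sits in parallel with R2, giving an effective lower resistance R2' = R2·R_L/(R2+R_L) = 2.973 Ω.
Now apply the divider: V_out = 22.5 × 0.1110 = 2.498 V.
(Unloaded it would be 7.67 V; the load pulls it down.)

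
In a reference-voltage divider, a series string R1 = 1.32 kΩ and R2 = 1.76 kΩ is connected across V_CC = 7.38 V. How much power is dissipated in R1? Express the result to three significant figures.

P ≈ 7.58 mW

ΣR = 3.080 kΩ → I = 7.38/3.080 = 2.396 mA.
V(R1) = I·R = 3.163 V; P = V·I = 3.163 × 2.396 = 7.579 mW.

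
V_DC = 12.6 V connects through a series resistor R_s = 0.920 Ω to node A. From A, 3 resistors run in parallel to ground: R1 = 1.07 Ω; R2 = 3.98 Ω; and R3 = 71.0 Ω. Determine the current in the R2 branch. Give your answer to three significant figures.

Equivalent of the parallel group: R_p = 0.8334 Ω.
V_A = 12.6 × 0.8334/1.753 = 5.989 V.
I(R2) = V_A / R2 = 5.989/3.98 = 1.505 A.
(Equivalently: I_total = 7.186 A, then current-divider fraction G_k/ΣG = 0.2094.)

I ≈ 1.50 A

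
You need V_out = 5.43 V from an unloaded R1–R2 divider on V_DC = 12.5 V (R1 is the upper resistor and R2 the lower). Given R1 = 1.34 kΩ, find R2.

R2 ≈ 1.03 kΩ

Required fraction k = V_out/V_DC = 0.4344.
So R2 = R1 · V_out/(V_DC − V_out) = 1.34 × 5.43/(12.5 − 5.43) = 1.34 × 0.7680 = 1.029 kΩ.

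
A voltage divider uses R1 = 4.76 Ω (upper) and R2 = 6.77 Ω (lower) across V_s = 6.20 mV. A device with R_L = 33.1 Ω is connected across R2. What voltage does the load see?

R2 ‖ R_L = (6.77 × 33.1)/(6.77 + 33.1) = 5.620 Ω.
Then V_out = V_s · R2'/(R1 + R2') = 6.20 × 5.620/10.38 = 3.357 mV.

V_out ≈ 3.36 mV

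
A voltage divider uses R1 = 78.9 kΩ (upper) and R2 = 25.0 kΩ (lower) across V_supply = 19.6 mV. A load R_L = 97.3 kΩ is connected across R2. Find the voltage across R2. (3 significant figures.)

V_out ≈ 3.95 mV

R2 ‖ R_L = (25.0 × 97.3)/(25.0 + 97.3) = 19.89 kΩ.
Now apply the divider: V_out = 19.6 × 0.2013 = 3.946 mV.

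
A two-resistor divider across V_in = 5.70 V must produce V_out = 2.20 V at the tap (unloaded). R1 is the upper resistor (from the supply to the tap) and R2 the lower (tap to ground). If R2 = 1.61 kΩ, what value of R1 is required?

Required fraction k = V_out/V_in = 0.3860.
So R1 = R2 · (V_in/V_out − 1) = 1.61 × (5.70/2.20 − 1) = 1.61 × 1.591 = 2.561 kΩ.

R1 ≈ 2.56 kΩ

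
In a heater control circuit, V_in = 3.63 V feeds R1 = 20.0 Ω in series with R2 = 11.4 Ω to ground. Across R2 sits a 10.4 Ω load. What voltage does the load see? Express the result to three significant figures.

R2 ‖ R_L = (11.4 × 10.4)/(11.4 + 10.4) = 5.439 Ω.
Voltage divider with the loaded lower leg: V_out = 3.63 × 5.439/(20.0 + 5.439) = 3.63 × 0.2138 = 0.7761 V.

V_out ≈ 0.776 V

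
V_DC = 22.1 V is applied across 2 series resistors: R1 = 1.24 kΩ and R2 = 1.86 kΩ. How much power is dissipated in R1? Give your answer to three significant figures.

ΣR = 3.100 kΩ → I = 22.1/3.100 = 7.129 mA.
P(R1) = I²·R1 = (7.129)² × 1.24 = 63.02 mW.

P ≈ 63.0 mW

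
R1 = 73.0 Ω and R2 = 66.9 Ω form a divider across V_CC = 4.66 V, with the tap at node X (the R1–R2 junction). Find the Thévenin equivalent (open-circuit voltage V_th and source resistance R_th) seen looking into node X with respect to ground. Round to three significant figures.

V_th ≈ 2.23 V, R_th ≈ 34.9 Ω

V_th is the unloaded tap voltage: V_CC · R2/(R1+R2) = 4.66 × 0.4782 = 2.228 V.
With V_CC suppressed (replaced by a short), R_th = R1 ‖ R2 = (73.00 × 66.9)/(73.00 + 66.9) = 34.91 Ω.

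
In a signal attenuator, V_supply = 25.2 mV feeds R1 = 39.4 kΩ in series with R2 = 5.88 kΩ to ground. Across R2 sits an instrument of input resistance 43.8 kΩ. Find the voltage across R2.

V_out ≈ 2.93 mV

First combine the lower leg with the load: R2 ‖ R_L = 5.184 kΩ.
Then V_out = V_supply · R2'/(R1 + R2') = 25.2 × 5.184/44.58 = 2.930 mV.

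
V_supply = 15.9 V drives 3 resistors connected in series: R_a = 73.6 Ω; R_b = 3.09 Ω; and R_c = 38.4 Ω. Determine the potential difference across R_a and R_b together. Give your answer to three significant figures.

V ≈ 10.6 V

Total series resistance ΣR = 73.6 + 3.09 + 38.4 = 115.1 Ω.
R_{R_a..R_b} = 73.6 + 3.09 = 76.69 Ω.
Voltage divider: V = V_supply · (76.69 / 115.1) = 15.9 × 0.6663 = 10.59 V.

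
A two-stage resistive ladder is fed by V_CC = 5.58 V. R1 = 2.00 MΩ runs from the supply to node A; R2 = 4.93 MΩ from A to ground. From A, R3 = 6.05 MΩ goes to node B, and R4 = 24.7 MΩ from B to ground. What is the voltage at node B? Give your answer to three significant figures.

Looking into the second stage from A: R3 + R4 = 30.75 MΩ appears in parallel with R2.
R2 ‖ (R3+R4) = 4.249 MΩ.
First divider: V_A = V_CC · 4.249/(2.00 + 4.249) = 3.794 V.
V_B = V_A × 0.8033 = 3.048 V.

V_B ≈ 3.05 V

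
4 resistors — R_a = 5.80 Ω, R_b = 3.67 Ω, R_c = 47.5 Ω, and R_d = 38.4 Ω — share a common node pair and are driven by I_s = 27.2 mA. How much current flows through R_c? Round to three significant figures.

Conductances: ΣG = 1/5.80 + 1/3.67 + 1/47.5 + 1/38.4 = 0.4920 (1/Ω).
Current divider: I(R_c) = I_s · G_k/ΣG = 27.2 × (0.02105/0.4920) = 27.2 × 0.04279 = 1.164 mA.

I ≈ 1.16 mA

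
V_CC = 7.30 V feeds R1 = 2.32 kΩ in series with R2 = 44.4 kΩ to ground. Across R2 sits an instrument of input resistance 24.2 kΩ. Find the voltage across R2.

V_out ≈ 6.36 V

R2 ‖ R_L = (44.4 × 24.2)/(44.4 + 24.2) = 15.66 kΩ.
Then V_out = V_CC · R2'/(R1 + R2') = 7.30 × 15.66/17.98 = 6.358 V.
(Unloaded it would be 6.94 V; the load pulls it down.)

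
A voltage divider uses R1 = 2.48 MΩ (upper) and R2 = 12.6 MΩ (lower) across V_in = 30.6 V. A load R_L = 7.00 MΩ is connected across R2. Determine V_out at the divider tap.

V_out ≈ 19.7 V

The load sits in parallel with R2, giving an effective lower resistance R2' = R2·R_L/(R2+R_L) = 4.500 MΩ.
Voltage divider with the loaded lower leg: V_out = 30.6 × 4.500/(2.48 + 4.500) = 30.6 × 0.6447 = 19.73 V.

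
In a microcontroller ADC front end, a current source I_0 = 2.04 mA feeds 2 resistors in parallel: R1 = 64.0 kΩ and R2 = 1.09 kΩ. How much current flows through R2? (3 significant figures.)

I ≈ 2.01 mA

For two parallel branches, I_k = I_0 · (other R)/(sum of R).
I(R2) = 2.04 × 64.0/(64.0 + 1.09) = 2.04 × 0.9833 = 2.006 mA.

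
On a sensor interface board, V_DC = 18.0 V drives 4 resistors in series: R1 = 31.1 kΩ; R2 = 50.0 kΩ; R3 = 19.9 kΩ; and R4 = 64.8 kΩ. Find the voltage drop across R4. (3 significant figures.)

V ≈ 7.03 V

Total series resistance ΣR = 31.1 + 50.0 + 19.9 + 64.8 = 165.8 kΩ.
By the voltage-divider rule, V = 18.0 × 64.80/165.8 = 7.035 V.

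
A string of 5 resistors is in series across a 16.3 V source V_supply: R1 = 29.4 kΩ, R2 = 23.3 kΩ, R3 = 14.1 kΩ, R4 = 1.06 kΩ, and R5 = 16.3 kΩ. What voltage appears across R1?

Total series resistance ΣR = 29.4 + 23.3 + 14.1 + 1.06 + 16.3 = 84.16 kΩ.
Voltage divider: V = V_supply · (29.40 / 84.16) = 16.3 × 0.3493 = 5.694 V.

V ≈ 5.69 V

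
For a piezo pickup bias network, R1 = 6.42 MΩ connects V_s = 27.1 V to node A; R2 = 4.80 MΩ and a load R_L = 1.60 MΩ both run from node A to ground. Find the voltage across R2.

The load sits in parallel with R2, giving an effective lower resistance R2' = R2·R_L/(R2+R_L) = 1.200 MΩ.
Then V_out = V_s · R2'/(R1 + R2') = 27.1 × 1.200/7.620 = 4.268 V.

V_out ≈ 4.27 V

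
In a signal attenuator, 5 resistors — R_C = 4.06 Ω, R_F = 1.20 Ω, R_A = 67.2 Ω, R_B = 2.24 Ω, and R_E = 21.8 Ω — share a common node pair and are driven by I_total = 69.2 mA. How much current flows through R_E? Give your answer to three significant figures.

I ≈ 2.00 mA

Total conductance ΣG = 1/4.06 + 1/1.20 + 1/67.2 + 1/2.24 + 1/21.8 = 1.587 (units of 1/Ω).
Current divider: I(R_E) = I_total · G_k/ΣG = 69.2 × (0.04587/1.587) = 69.2 × 0.02891 = 2.000 mA.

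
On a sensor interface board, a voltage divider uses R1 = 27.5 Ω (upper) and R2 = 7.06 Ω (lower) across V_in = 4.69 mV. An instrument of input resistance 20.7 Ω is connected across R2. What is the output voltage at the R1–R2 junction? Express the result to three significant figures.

R2 ‖ R_L = (7.06 × 20.7)/(7.06 + 20.7) = 5.264 Ω.
Now apply the divider: V_out = 4.69 × 0.1607 = 0.7536 mV.

V_out ≈ 0.754 mV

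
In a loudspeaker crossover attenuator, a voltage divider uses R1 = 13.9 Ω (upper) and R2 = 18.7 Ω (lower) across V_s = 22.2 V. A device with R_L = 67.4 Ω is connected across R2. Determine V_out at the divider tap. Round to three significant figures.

V_out ≈ 11.4 V

R2 ‖ R_L = (18.7 × 67.4)/(18.7 + 67.4) = 14.64 Ω.
Then V_out = V_s · R2'/(R1 + R2') = 22.2 × 14.64/28.54 = 11.39 V.
(Unloaded it would be 12.7 V; the load pulls it down.)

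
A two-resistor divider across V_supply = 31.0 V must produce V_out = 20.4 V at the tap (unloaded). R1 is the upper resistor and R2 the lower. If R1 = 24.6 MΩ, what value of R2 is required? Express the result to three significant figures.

V_out/V_supply = R2/(R1+R2) = 0.6581.
So R2 = R1 · V_out/(V_supply − V_out) = 24.6 × 20.4/(31.0 − 20.4) = 24.6 × 1.925 = 47.34 MΩ.

R2 ≈ 47.3 MΩ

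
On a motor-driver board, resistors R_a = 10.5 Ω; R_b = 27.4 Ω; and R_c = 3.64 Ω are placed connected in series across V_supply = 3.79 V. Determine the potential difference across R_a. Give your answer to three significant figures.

Series total: ΣR = 10.5 + 27.4 + 3.64 = 41.54 Ω.
By the voltage-divider rule, V = 3.79 × 10.50/41.54 = 0.9580 V.

V ≈ 0.958 V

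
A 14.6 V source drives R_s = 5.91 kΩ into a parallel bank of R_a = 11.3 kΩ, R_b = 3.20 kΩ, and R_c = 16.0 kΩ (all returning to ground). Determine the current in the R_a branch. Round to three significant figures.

I ≈ 0.346 mA

Equivalent of the parallel group: R_p = 2.158 kΩ.
V_A by voltage divider: V_A = 14.6 × 2.158/(5.91 + 2.158) = 3.905 V.
I(R_a) = V_A / R_a = 3.905/11.3 = 0.3455 mA.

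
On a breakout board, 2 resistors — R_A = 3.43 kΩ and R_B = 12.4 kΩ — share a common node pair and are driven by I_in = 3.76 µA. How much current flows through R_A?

I ≈ 2.95 µA

With just two branches, the current splits inversely with resistance.
So I = 3.76 × 12.4/15.83 = 2.945 µA.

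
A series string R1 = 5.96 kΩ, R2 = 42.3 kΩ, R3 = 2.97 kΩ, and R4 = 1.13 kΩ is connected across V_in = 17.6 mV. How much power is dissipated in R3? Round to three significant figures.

P ≈ 0.336 nW

Series current I = V_in/ΣR = 17.6/52.36 = 0.3361 µA.
P = I²R = 0.1130 × 2.97 = 0.3356 nW.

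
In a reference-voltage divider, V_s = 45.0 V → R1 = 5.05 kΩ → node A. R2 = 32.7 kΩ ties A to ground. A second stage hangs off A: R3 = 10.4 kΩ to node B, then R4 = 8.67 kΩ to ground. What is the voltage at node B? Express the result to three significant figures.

The second stage (R3 + R4 = 19.07 kΩ) loads node A in parallel with R2.
R2 ‖ (R3+R4) = 12.05 kΩ.
So V_A = 45.0 × 0.7046 = 31.71 V.
Stage 2 is unloaded, so V_B = V_A · R4/(R3+R4) = 31.71 × 8.67/19.07 = 14.42 V.

V_B ≈ 14.4 V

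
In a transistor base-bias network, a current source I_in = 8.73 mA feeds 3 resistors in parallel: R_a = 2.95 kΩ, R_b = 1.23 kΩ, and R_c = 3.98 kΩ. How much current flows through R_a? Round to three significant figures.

I ≈ 2.11 mA

ΣG = 1/2.95 + 1/1.23 + 1/3.98 = 1.403.
By the current-divider rule, I = I_in · G_k/ΣG = 8.73 × 0.2416 = 2.109 mA.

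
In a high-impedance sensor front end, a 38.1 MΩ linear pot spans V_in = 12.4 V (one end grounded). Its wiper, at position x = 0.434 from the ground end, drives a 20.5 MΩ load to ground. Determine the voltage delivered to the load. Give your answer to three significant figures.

Split the track: R_lower = x·R_p = 16.54 MΩ, R_upper = (1−x)·R_p = 21.56 MΩ.
Lower segment in parallel with the load: 16.54 ‖ 20.5 = 9.153 MΩ.
Then V_out = V_in · 9.153/(21.56 + 9.153) = 3.695 V.

V_out ≈ 3.69 V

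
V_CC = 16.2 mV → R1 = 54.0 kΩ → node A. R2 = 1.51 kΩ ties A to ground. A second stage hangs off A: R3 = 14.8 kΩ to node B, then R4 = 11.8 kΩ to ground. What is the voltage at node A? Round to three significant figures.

Looking into the second stage from A: R3 + R4 = 26.60 kΩ appears in parallel with R2.
R2 ‖ (R3+R4) = 1.429 kΩ.
First divider: V_A = V_CC · 1.429/(54.0 + 1.429) = 0.4176 mV.

V_A ≈ 0.418 mV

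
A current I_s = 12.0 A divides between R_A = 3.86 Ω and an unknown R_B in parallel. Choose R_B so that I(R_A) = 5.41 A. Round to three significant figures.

R_B ≈ 3.17 Ω

Two-branch current divider: I_A = I_s · R_B/(R_A + R_B).
5.41/12.0 = R_B/(R_A + R_B) → R_B = R_A · (0.4508)/(1 − 0.4508) = 3.86 × 0.8209 = 3.169 Ω.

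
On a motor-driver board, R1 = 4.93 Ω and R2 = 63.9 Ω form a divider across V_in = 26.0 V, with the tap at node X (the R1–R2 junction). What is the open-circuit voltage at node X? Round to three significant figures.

V_th ≈ 24.1 V

Open-circuit (no load on X): V_th = V_in · R2/(R1 + R2) = 26.0 × 63.9/(4.930 + 63.9) = 24.14 V.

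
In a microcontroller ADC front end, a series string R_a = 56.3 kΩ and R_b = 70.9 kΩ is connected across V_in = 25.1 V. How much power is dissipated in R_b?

P ≈ 2.76 mW

Series current I = V_in/ΣR = 25.1/127.2 = 0.1973 mA.
P(R_b) = I²·R_b = (0.1973)² × 70.9 = 2.761 mW.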